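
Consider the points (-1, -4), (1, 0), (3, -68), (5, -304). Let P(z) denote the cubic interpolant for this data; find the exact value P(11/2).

-801/2

L_0(11/2) = (9/2)·(5/2)·(1/2)/[(-2)·(-4)·(-6)] = -15/128
L_1(11/2) = (13/2)·(5/2)·(1/2)/[(2)·(-2)·(-4)] = 65/128
L_2(11/2) = (13/2)·(9/2)·(1/2)/[(4)·(2)·(-2)] = -117/128
L_3(11/2) = (13/2)·(9/2)·(5/2)/[(6)·(4)·(2)] = 195/128
Sum: (-4)·(-15/128) + 0 + (-68)·(-117/128) + (-304)·(195/128) = -801/2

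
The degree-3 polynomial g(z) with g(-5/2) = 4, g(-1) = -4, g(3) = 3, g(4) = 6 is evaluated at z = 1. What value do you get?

Evaluate each Lagrange basis at z = 1:
L_0(1) = (2)·(-2)·(-3)/[(-3/2)·(-11/2)·(-13/2)] = -32/143
L_1(1) = (7/2)·(-2)·(-3)/[(3/2)·(-4)·(-5)] = 7/10
L_2(1) = (7/2)·(2)·(-3)/[(11/2)·(4)·(-1)] = 21/22
L_3(1) = (7/2)·(2)·(-2)/[(13/2)·(5)·(1)] = -28/65
Sum: 4·(-32/143) + (-4)·(7/10) + 3·(21/22) + 6·(-28/65) = -977/286

-977/286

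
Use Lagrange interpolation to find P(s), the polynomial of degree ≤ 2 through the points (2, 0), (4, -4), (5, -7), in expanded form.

P(s) = -(1/3)s^2 + 4/3

Build the Lagrange basis polynomials:
L_0(s) = (s - 4)(s - 5) / [6] = (1/6)s^2 - (3/2)s + 10/3
L_1(s) = (s - 2)(s - 5) / [-2] = -(1/2)s^2 + (7/2)s - 5
L_2(s) = (s - 2)(s - 4) / [3] = (1/3)s^2 - 2s + 8/3
P(s) = 0·L_0 + (-4)·L_1 + (-7)·L_2
  0·L_0(s) = 0
  (-4)·L_1(s) = 2s^2 - 14s + 20
  (-7)·L_2(s) = -(7/3)s^2 + 14s - 56/3
Adding term by term: -(1/3)s^2 + 4/3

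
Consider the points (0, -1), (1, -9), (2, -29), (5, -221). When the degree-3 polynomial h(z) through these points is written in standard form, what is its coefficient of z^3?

-1

L_0(z) = (z - 1)(z - 2)(z - 5) / [-10] = -(1/10)z^3 + (4/5)z^2 - (17/10)z + 1
L_1(z) = z(z - 2)(z - 5) / [4] = (1/4)z^3 - (7/4)z^2 + (5/2)z
L_2(z) = z(z - 1)(z - 5) / [-6] = -(1/6)z^3 + z^2 - (5/6)z
L_3(z) = z(z - 1)(z - 2) / [60] = (1/60)z^3 - (1/20)z^2 + (1/30)z
h(z) = (-1)·L_0 + (-9)·L_1 + (-29)·L_2 + (-221)·L_3
Only the coefficient of z^3 is needed; take it from each L_i and combine:
(-1)·(-1/10) + (-9)·(1/4) + (-29)·(-1/6) + (-221)·(1/60) = -1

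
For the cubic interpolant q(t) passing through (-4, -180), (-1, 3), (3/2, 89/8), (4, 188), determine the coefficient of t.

Build the Lagrange basis polynomials:
L_0(t) = (t + 1)(t - 3/2)(t - 4) / [-132] = -(1/132)t^3 + (3/88)t^2 - (1/264)t - 1/22
L_1(t) = (t + 4)(t - 3/2)(t - 4) / [75/2] = (2/75)t^3 - (1/25)t^2 - (32/75)t + 16/25
L_2(t) = (t + 4)(t + 1)(t - 4) / [-275/8] = -(8/275)t^3 - (8/275)t^2 + (128/275)t + 128/275
L_3(t) = (t + 4)(t + 1)(t - 3/2) / [100] = (1/100)t^3 + (7/200)t^2 - (7/200)t - 3/50
q(t) = (-180)·L_0 + 3·L_1 + (89/8)·L_2 + 188·L_3
Only the coefficient of t is needed; take it from each L_i and combine:
(-180)·(-1/264) + 3·(-32/75) + (89/8)·(128/275) + 188·(-7/200) = -2

-2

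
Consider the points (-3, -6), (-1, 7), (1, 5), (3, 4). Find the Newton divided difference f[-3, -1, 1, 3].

f[-3,-1] = (7 - (-6)) / (-1 - (-3)) = 13/2
f[-1,1] = (5 - 7) / (1 - (-1)) = -1
f[1,3] = (4 - 5) / (3 - 1) = -1/2
f[-3,-1,1] = (-1 - 13/2) / (1 - (-3)) = -15/8
f[-1,1,3] = (-1/2 - (-1)) / (3 - (-1)) = 1/8
f[-3,-1,1,3] = (1/8 - (-15/8)) / (3 - (-3)) = 1/3

1/3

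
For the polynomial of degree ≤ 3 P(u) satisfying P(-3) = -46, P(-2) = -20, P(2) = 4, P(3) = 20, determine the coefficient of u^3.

1

The leading coefficient equals the top divided difference P[-3,-2,2,3].
P[-3,-2] = (-20 - (-46)) / (-2 - (-3)) = 26
P[-2,2] = (4 - (-20)) / (2 - (-2)) = 6
P[2,3] = (20 - 4) / (3 - 2) = 16
P[-3,-2,2] = (6 - 26) / (2 - (-3)) = -4
P[-2,2,3] = (16 - 6) / (3 - (-2)) = 2
P[-3,-2,2,3] = (2 - (-4)) / (3 - (-3)) = 1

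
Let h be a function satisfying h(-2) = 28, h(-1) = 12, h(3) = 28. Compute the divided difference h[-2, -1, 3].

4

h[-2,-1] = (12 - 28) / (-1 - (-2)) = -16
h[-1,3] = (28 - 12) / (3 - (-1)) = 4
h[-2,-1,3] = (4 - (-16)) / (3 - (-2)) = 4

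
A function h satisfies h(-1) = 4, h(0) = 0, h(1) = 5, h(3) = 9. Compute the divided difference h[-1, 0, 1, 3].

-11/8

h[-1,0] = (0 - 4) / (0 - (-1)) = -4
h[0,1] = (5 - 0) / (1 - 0) = 5
h[1,3] = (9 - 5) / (3 - 1) = 2
h[-1,0,1] = (5 - (-4)) / (1 - (-1)) = 9/2
h[0,1,3] = (2 - 5) / (3 - 0) = -1
h[-1,0,1,3] = (-1 - 9/2) / (3 - (-1)) = -11/8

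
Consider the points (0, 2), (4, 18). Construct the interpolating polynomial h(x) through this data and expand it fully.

Build the Lagrange basis polynomials:
L_0(x) = (x - 4) / [-4] = -(1/4)x + 1
L_1(x) = x / [4] = (1/4)x
h(x) = 2·L_0 + 18·L_1
  2·L_0(x) = -(1/2)x + 2
  18·L_1(x) = (9/2)x
Adding term by term: 4x + 2

h(x) = 4x + 2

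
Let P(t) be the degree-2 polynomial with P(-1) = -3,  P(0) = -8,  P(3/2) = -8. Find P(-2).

Using Newton's divided-difference form:
P[-1,0] = (-8 - (-3)) / (0 - (-1)) = -5
P[0,3/2] = (-8 - (-8)) / (3/2 - 0) = 0
P[-1,0,3/2] = (0 - (-5)) / (3/2 - (-1)) = 2
P(-2) = -3 + (-5)·(-1) + 2·(-1)·(-2) = 6

6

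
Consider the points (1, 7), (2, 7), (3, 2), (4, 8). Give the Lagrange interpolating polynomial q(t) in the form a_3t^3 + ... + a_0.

q(t) = (8/3)t^3 - (37/2)t^2 + (221/6)t - 14

L_0(t) = (t - 2)(t - 3)(t - 4) / [-6] = -(1/6)t^3 + (3/2)t^2 - (13/3)t + 4
L_1(t) = (t - 1)(t - 3)(t - 4) / [2] = (1/2)t^3 - 4t^2 + (19/2)t - 6
L_2(t) = (t - 1)(t - 2)(t - 4) / [-2] = -(1/2)t^3 + (7/2)t^2 - 7t + 4
L_3(t) = (t - 1)(t - 2)(t - 3) / [6] = (1/6)t^3 - t^2 + (11/6)t - 1
q(t) = 7·L_0 + 7·L_1 + 2·L_2 + 8·L_3
  7·L_0(t) = -(7/6)t^3 + (21/2)t^2 - (91/3)t + 28
  7·L_1(t) = (7/2)t^3 - 28t^2 + (133/2)t - 42
  2·L_2(t) = -t^3 + 7t^2 - 14t + 8
  8·L_3(t) = (4/3)t^3 - 8t^2 + (44/3)t - 8
Adding term by term: (8/3)t^3 - (37/2)t^2 + (221/6)t - 14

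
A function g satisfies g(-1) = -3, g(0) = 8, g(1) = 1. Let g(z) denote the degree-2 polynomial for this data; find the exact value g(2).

-24

Evaluate each Lagrange basis at z = 2:
L_0(2) = (2)·(1)/[(-1)·(-2)] = 1
L_1(2) = (3)·(1)/[(1)·(-1)] = -3
L_2(2) = (3)·(2)/[(2)·(1)] = 3
Sum: (-3)·(1) + 8·(-3) + 1·(3) = -24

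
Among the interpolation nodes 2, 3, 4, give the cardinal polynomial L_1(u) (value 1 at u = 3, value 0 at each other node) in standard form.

L_1(u) = (u - 2)(u - 4) / [(1)·(-1)]
       = (u^2 - 6u + 8) / (-1)

L_1(u) = -u^2 + 6u - 8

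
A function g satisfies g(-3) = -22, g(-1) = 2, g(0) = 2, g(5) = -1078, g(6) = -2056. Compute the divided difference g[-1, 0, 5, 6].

-13

g[-1,0] = (2 - 2) / (0 - (-1)) = 0
g[0,5] = (-1078 - 2) / (5 - 0) = -216
g[5,6] = (-2056 - (-1078)) / (6 - 5) = -978
g[-1,0,5] = (-216 - 0) / (5 - (-1)) = -36
g[0,5,6] = (-978 - (-216)) / (6 - 0) = -127
g[-1,0,5,6] = (-127 - (-36)) / (6 - (-1)) = -13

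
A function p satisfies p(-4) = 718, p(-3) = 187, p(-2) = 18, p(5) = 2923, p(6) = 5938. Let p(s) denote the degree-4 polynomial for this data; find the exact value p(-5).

Evaluate each Lagrange basis at s = -5:
L_0(-5) = (-2)·(-3)·(-10)·(-11)/[(-1)·(-2)·(-9)·(-10)] = 11/3
L_1(-5) = (-1)·(-3)·(-10)·(-11)/[(1)·(-1)·(-8)·(-9)] = -55/12
L_2(-5) = (-1)·(-2)·(-10)·(-11)/[(2)·(1)·(-7)·(-8)] = 55/28
L_3(-5) = (-1)·(-2)·(-3)·(-11)/[(9)·(8)·(7)·(-1)] = -11/84
L_4(-5) = (-1)·(-2)·(-3)·(-10)/[(10)·(9)·(8)·(1)] = 1/12
Sum: 718·(11/3) + 187·(-55/12) + 18·(55/28) + 2923·(-11/84) + 5938·(1/12) = 1923

1923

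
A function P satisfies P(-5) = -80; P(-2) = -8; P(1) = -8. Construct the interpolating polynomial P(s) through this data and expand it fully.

P(s) = -4s^2 - 4s

Build the Lagrange basis polynomials:
L_0(s) = (s + 2)(s - 1) / [18] = (1/18)s^2 + (1/18)s - 1/9
L_1(s) = (s + 5)(s - 1) / [-9] = -(1/9)s^2 - (4/9)s + 5/9
L_2(s) = (s + 5)(s + 2) / [18] = (1/18)s^2 + (7/18)s + 5/9
P(s) = (-80)·L_0 + (-8)·L_1 + (-8)·L_2
  (-80)·L_0(s) = -(40/9)s^2 - (40/9)s + 80/9
  (-8)·L_1(s) = (8/9)s^2 + (32/9)s - 40/9
  (-8)·L_2(s) = -(4/9)s^2 - (28/9)s - 40/9
Adding term by term: -4s^2 - 4s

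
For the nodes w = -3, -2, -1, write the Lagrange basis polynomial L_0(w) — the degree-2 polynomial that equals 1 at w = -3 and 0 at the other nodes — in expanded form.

L_0(w) = (1/2)w^2 + (3/2)w + 1

L_0(w) = (w + 2)(w + 1) / [(-1)·(-2)]
       = (w^2 + 3w + 2) / (2)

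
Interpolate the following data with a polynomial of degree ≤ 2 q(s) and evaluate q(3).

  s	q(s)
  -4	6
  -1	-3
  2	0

L_0(3) = (4)·(1)/[(-3)·(-6)] = 2/9
L_1(3) = (7)·(1)/[(3)·(-3)] = -7/9
L_2(3) = (7)·(4)/[(6)·(3)] = 14/9
Sum: 6·(2/9) + (-3)·(-7/9) + 0 = 11/3

11/3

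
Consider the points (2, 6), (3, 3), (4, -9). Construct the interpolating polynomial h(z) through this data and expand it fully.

h(z) = -(9/2)z^2 + (39/2)z - 15

L_0(z) = (z - 3)(z - 4) / [2] = (1/2)z^2 - (7/2)z + 6
L_1(z) = (z - 2)(z - 4) / [-1] = -z^2 + 6z - 8
L_2(z) = (z - 2)(z - 3) / [2] = (1/2)z^2 - (5/2)z + 3
h(z) = 6·L_0 + 3·L_1 + (-9)·L_2
  6·L_0(z) = 3z^2 - 21z + 36
  3·L_1(z) = -3z^2 + 18z - 24
  (-9)·L_2(z) = -(9/2)z^2 + (45/2)z - 27
Adding term by term: -(9/2)z^2 + (39/2)z - 15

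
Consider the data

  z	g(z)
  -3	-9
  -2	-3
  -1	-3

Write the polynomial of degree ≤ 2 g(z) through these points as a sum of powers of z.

Build the Lagrange basis polynomials:
L_0(z) = (z + 2)(z + 1) / [2] = (1/2)z^2 + (3/2)z + 1
L_1(z) = (z + 3)(z + 1) / [-1] = -z^2 - 4z - 3
L_2(z) = (z + 3)(z + 2) / [2] = (1/2)z^2 + (5/2)z + 3
g(z) = (-9)·L_0 + (-3)·L_1 + (-3)·L_2
  (-9)·L_0(z) = -(9/2)z^2 - (27/2)z - 9
  (-3)·L_1(z) = 3z^2 + 12z + 9
  (-3)·L_2(z) = -(3/2)z^2 - (15/2)z - 9
Adding term by term: -3z^2 - 9z - 9

g(z) = -3z^2 - 9z - 9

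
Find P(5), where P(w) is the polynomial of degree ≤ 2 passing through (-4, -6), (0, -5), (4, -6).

Using Newton's divided-difference form:
P[-4,0] = (-5 - (-6)) / (0 - (-4)) = 1/4
P[0,4] = (-6 - (-5)) / (4 - 0) = -1/4
P[-4,0,4] = (-1/4 - 1/4) / (4 - (-4)) = -1/16
P(5) = -6 + (1/4)·(9) + (-1/16)·(9)·(5) = -105/16

-105/16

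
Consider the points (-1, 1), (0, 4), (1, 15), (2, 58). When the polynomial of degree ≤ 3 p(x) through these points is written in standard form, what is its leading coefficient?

The leading coefficient equals the top divided difference p[-1,0,1,2].
p[-1,0] = (4 - 1) / (0 - (-1)) = 3
p[0,1] = (15 - 4) / (1 - 0) = 11
p[1,2] = (58 - 15) / (2 - 1) = 43
p[-1,0,1] = (11 - 3) / (1 - (-1)) = 4
p[0,1,2] = (43 - 11) / (2 - 0) = 16
p[-1,0,1,2] = (16 - 4) / (2 - (-1)) = 4

4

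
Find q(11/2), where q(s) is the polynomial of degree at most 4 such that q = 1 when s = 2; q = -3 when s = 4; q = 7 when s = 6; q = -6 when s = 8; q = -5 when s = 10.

Evaluate each Lagrange basis at s = 11/2:
L_0(11/2) = (3/2)·(-1/2)·(-5/2)·(-9/2)/[(-2)·(-4)·(-6)·(-8)] = -45/2048
L_1(11/2) = (7/2)·(-1/2)·(-5/2)·(-9/2)/[(2)·(-2)·(-4)·(-6)] = 105/512
L_2(11/2) = (7/2)·(3/2)·(-5/2)·(-9/2)/[(4)·(2)·(-2)·(-4)] = 945/1024
L_3(11/2) = (7/2)·(3/2)·(-1/2)·(-9/2)/[(6)·(4)·(2)·(-2)] = -63/512
L_4(11/2) = (7/2)·(3/2)·(-1/2)·(-5/2)/[(8)·(6)·(4)·(2)] = 35/2048
Sum: 1·(-45/2048) + (-3)·(105/512) + 7·(945/1024) + (-6)·(-63/512) + (-5)·(35/2048) = 6631/1024

6631/1024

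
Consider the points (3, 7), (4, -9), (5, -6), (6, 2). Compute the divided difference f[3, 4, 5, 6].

f[3,4] = (-9 - 7) / (4 - 3) = -16
f[4,5] = (-6 - (-9)) / (5 - 4) = 3
f[5,6] = (2 - (-6)) / (6 - 5) = 8
f[3,4,5] = (3 - (-16)) / (5 - 3) = 19/2
f[4,5,6] = (8 - 3) / (6 - 4) = 5/2
f[3,4,5,6] = (5/2 - 19/2) / (6 - 3) = -7/3

-7/3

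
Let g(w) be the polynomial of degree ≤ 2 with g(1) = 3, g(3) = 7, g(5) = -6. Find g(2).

L_0(2) = (-1)·(-3)/[(-2)·(-4)] = 3/8
L_1(2) = (1)·(-3)/[(2)·(-2)] = 3/4
L_2(2) = (1)·(-1)/[(4)·(2)] = -1/8
Sum: 3·(3/8) + 7·(3/4) + (-6)·(-1/8) = 57/8

57/8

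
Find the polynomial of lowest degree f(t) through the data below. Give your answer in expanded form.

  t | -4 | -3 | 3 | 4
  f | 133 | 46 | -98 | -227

L_0(t) = (t + 3)(t - 3)(t - 4) / [-56] = -(1/56)t^3 + (1/14)t^2 + (9/56)t - 9/14
L_1(t) = (t + 4)(t - 3)(t - 4) / [42] = (1/42)t^3 - (1/14)t^2 - (8/21)t + 8/7
L_2(t) = (t + 4)(t + 3)(t - 4) / [-42] = -(1/42)t^3 - (1/14)t^2 + (8/21)t + 8/7
L_3(t) = (t + 4)(t + 3)(t - 3) / [56] = (1/56)t^3 + (1/14)t^2 - (9/56)t - 9/14
f(t) = 133·L_0 + 46·L_1 + (-98)·L_2 + (-227)·L_3
  133·L_0(t) = -(19/8)t^3 + (19/2)t^2 + (171/8)t - 171/2
  46·L_1(t) = (23/21)t^3 - (23/7)t^2 - (368/21)t + 368/7
  (-98)·L_2(t) = (7/3)t^3 + 7t^2 - (112/3)t - 112
  (-227)·L_3(t) = -(227/56)t^3 - (227/14)t^2 + (2043/56)t + 2043/14
Adding term by term: -3t^3 - 3t^2 + 3t + 1

f(t) = -3t^3 - 3t^2 + 3t + 1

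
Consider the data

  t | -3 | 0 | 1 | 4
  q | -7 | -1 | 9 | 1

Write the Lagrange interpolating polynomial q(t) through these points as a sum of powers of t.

L_0(t) = t(t - 1)(t - 4) / [-84] = -(1/84)t^3 + (5/84)t^2 - (1/21)t
L_1(t) = (t + 3)(t - 1)(t - 4) / [12] = (1/12)t^3 - (1/6)t^2 - (11/12)t + 1
L_2(t) = (t + 3)t(t - 4) / [-12] = -(1/12)t^3 + (1/12)t^2 + t
L_3(t) = (t + 3)t(t - 1) / [84] = (1/84)t^3 + (1/42)t^2 - (1/28)t
q(t) = (-7)·L_0 + (-1)·L_1 + 9·L_2 + 1·L_3
  (-7)·L_0(t) = (1/12)t^3 - (5/12)t^2 + (1/3)t
  (-1)·L_1(t) = -(1/12)t^3 + (1/6)t^2 + (11/12)t - 1
  9·L_2(t) = -(3/4)t^3 + (3/4)t^2 + 9t
  1·L_3(t) = (1/84)t^3 + (1/42)t^2 - (1/28)t
Adding term by term: -(31/42)t^3 + (11/21)t^2 + (143/14)t - 1

q(t) = -(31/42)t^3 + (11/21)t^2 + (143/14)t - 1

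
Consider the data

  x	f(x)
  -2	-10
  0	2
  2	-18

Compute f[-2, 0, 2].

-4

f[-2,0] = (2 - (-10)) / (0 - (-2)) = 6
f[0,2] = (-18 - 2) / (2 - 0) = -10
f[-2,0,2] = (-10 - 6) / (2 - (-2)) = -4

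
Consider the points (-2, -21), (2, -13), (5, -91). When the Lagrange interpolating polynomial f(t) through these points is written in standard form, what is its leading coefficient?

-4

The leading coefficient equals the top divided difference f[-2,2,5].
f[-2,2] = (-13 - (-21)) / (2 - (-2)) = 2
f[2,5] = (-91 - (-13)) / (5 - 2) = -26
f[-2,2,5] = (-26 - 2) / (5 - (-2)) = -4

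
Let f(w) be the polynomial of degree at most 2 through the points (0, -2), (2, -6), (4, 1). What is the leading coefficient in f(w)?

The leading coefficient equals the top divided difference f[0,2,4].
f[0,2] = (-6 - (-2)) / (2 - 0) = -2
f[2,4] = (1 - (-6)) / (4 - 2) = 7/2
f[0,2,4] = (7/2 - (-2)) / (4 - 0) = 11/8

11/8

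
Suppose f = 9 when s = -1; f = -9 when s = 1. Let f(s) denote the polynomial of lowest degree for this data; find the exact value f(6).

-54

Evaluate each Lagrange basis at s = 6:
L_0(6) = (5)/[(-2)] = -5/2
L_1(6) = (7)/[(2)] = 7/2
Sum: 9·(-5/2) + (-9)·(7/2) = -54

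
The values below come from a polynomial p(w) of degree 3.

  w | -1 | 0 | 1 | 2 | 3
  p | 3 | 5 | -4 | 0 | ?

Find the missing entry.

The 4 known values determine p uniquely (degree ≤ 3).
L_0(3) = (3)·(2)·(1)/[(-1)·(-2)·(-3)] = -1
L_1(3) = (4)·(2)·(1)/[(1)·(-1)·(-2)] = 4
L_2(3) = (4)·(3)·(1)/[(2)·(1)·(-1)] = -6
L_3(3) = (4)·(3)·(2)/[(3)·(2)·(1)] = 4
Sum: 3·(-1) + 5·(4) + (-4)·(-6) + 0 = 41

41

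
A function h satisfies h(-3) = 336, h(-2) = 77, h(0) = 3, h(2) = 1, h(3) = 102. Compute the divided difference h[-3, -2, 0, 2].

h[-3,-2] = (77 - 336) / (-2 - (-3)) = -259
h[-2,0] = (3 - 77) / (0 - (-2)) = -37
h[0,2] = (1 - 3) / (2 - 0) = -1
h[-3,-2,0] = (-37 - (-259)) / (0 - (-3)) = 74
h[-2,0,2] = (-1 - (-37)) / (2 - (-2)) = 9
h[-3,-2,0,2] = (9 - 74) / (2 - (-3)) = -13

-13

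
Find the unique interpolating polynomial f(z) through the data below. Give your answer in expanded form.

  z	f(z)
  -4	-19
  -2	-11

f(z) = 4z - 3

Build the Lagrange basis polynomials:
L_0(z) = (z + 2) / [-2] = -(1/2)z - 1
L_1(z) = (z + 4) / [2] = (1/2)z + 2
f(z) = (-19)·L_0 + (-11)·L_1
  (-19)·L_0(z) = (19/2)z + 19
  (-11)·L_1(z) = -(11/2)z - 22
Adding term by term: 4z - 3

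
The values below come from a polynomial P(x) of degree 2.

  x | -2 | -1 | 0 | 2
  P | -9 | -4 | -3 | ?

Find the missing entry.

-13

The 3 known values determine P uniquely (degree ≤ 2).
L_0(2) = (3)·(2)/[(-1)·(-2)] = 3
L_1(2) = (4)·(2)/[(1)·(-1)] = -8
L_2(2) = (4)·(3)/[(2)·(1)] = 6
Sum: (-9)·(3) + (-4)·(-8) + (-3)·(6) = -13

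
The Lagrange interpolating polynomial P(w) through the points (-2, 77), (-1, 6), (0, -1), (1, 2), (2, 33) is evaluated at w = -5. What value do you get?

L_0(-5) = (-4)·(-5)·(-6)·(-7)/[(-1)·(-2)·(-3)·(-4)] = 35
L_1(-5) = (-3)·(-5)·(-6)·(-7)/[(1)·(-1)·(-2)·(-3)] = -105
L_2(-5) = (-3)·(-4)·(-6)·(-7)/[(2)·(1)·(-1)·(-2)] = 126
L_3(-5) = (-3)·(-4)·(-5)·(-7)/[(3)·(2)·(1)·(-1)] = -70
L_4(-5) = (-3)·(-4)·(-5)·(-6)/[(4)·(3)·(2)·(1)] = 15
Sum: 77·(35) + 6·(-105) + (-1)·(126) + 2·(-70) + 33·(15) = 2294

2294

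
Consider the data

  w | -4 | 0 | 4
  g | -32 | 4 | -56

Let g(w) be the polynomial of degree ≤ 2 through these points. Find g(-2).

Using Newton's divided-difference form:
g[-4,0] = (4 - (-32)) / (0 - (-4)) = 9
g[0,4] = (-56 - 4) / (4 - 0) = -15
g[-4,0,4] = (-15 - 9) / (4 - (-4)) = -3
g(-2) = -32 + 9·(2) + (-3)·(2)·(-2) = -2

-2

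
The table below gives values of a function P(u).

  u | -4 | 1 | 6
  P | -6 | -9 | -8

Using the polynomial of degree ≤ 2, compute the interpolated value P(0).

Evaluate each Lagrange basis at u = 0:
L_0(0) = (-1)·(-6)/[(-5)·(-10)] = 3/25
L_1(0) = (4)·(-6)/[(5)·(-5)] = 24/25
L_2(0) = (4)·(-1)/[(10)·(5)] = -2/25
Sum: (-6)·(3/25) + (-9)·(24/25) + (-8)·(-2/25) = -218/25

-218/25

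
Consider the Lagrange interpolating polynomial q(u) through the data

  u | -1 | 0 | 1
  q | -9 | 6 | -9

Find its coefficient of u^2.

Build the Lagrange basis polynomials:
L_0(u) = u(u - 1) / [2] = (1/2)u^2 - (1/2)u
L_1(u) = (u + 1)(u - 1) / [-1] = -u^2 + 1
L_2(u) = (u + 1)u / [2] = (1/2)u^2 + (1/2)u
q(u) = (-9)·L_0 + 6·L_1 + (-9)·L_2
Only the coefficient of u^2 is needed; take it from each L_i and combine:
(-9)·(1/2) + 6·(-1) + (-9)·(1/2) = -15

-15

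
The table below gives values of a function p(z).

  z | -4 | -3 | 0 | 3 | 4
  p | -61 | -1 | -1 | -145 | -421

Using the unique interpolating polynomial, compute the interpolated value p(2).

-31

Evaluate each Lagrange basis at z = 2:
L_0(2) = (5)·(2)·(-1)·(-2)/[(-1)·(-4)·(-7)·(-8)] = 5/56
L_1(2) = (6)·(2)·(-1)·(-2)/[(1)·(-3)·(-6)·(-7)] = -4/21
L_2(2) = (6)·(5)·(-1)·(-2)/[(4)·(3)·(-3)·(-4)] = 5/12
L_3(2) = (6)·(5)·(2)·(-2)/[(7)·(6)·(3)·(-1)] = 20/21
L_4(2) = (6)·(5)·(2)·(-1)/[(8)·(7)·(4)·(1)] = -15/56
Sum: (-61)·(5/56) + (-1)·(-4/21) + (-1)·(5/12) + (-145)·(20/21) + (-421)·(-15/56) = -31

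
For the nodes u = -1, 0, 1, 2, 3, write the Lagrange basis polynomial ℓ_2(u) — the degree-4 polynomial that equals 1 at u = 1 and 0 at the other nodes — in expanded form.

ℓ_2(u) = (u + 1)u(u - 2)(u - 3) / [(2)·(1)·(-1)·(-2)]
       = (u^4 - 4u^3 + u^2 + 6u) / (4)

ℓ_2(u) = (1/4)u^4 - u^3 + (1/4)u^2 + (3/2)u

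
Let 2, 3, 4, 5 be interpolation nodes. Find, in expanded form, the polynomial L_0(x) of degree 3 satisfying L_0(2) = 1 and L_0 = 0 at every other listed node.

L_0(x) = (x - 3)(x - 4)(x - 5) / [(-1)·(-2)·(-3)]
       = (x^3 - 12x^2 + 47x - 60) / (-6)

L_0(x) = -(1/6)x^3 + 2x^2 - (47/6)x + 10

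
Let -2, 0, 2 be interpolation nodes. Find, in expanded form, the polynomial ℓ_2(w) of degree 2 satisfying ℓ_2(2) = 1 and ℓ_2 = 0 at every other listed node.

ℓ_2(w) = (w + 2)w / [(4)·(2)]
       = (w^2 + 2w) / (8)

ℓ_2(w) = (1/8)w^2 + (1/4)w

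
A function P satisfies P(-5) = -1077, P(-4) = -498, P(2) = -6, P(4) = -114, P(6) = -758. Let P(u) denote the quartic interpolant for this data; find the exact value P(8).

-2754

Evaluate each Lagrange basis at u = 8:
L_0(8) = (12)·(6)·(4)·(2)/[(-1)·(-7)·(-9)·(-11)] = 64/77
L_1(8) = (13)·(6)·(4)·(2)/[(1)·(-6)·(-8)·(-10)] = -13/10
L_2(8) = (13)·(12)·(4)·(2)/[(7)·(6)·(-2)·(-4)] = 26/7
L_3(8) = (13)·(12)·(6)·(2)/[(9)·(8)·(2)·(-2)] = -13/2
L_4(8) = (13)·(12)·(6)·(4)/[(11)·(10)·(4)·(2)] = 234/55
Sum: (-1077)·(64/77) + (-498)·(-13/10) + (-6)·(26/7) + (-114)·(-13/2) + (-758)·(234/55) = -2754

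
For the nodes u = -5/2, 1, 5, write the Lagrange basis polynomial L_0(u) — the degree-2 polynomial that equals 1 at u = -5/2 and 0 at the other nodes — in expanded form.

L_0(u) = (u - 1)(u - 5) / [(-7/2)·(-15/2)]
       = (u^2 - 6u + 5) / (105/4)

L_0(u) = (4/105)u^2 - (8/35)u + 4/21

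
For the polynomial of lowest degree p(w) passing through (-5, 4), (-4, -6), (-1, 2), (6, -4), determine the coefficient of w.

L_0(w) = (w + 4)(w + 1)(w - 6) / [-44] = -(1/44)w^3 + (1/44)w^2 + (13/22)w + 6/11
L_1(w) = (w + 5)(w + 1)(w - 6) / [30] = (1/30)w^3 - (31/30)w - 1
L_2(w) = (w + 5)(w + 4)(w - 6) / [-84] = -(1/84)w^3 - (1/28)w^2 + (17/42)w + 10/7
L_3(w) = (w + 5)(w + 4)(w + 1) / [770] = (1/770)w^3 + (1/77)w^2 + (29/770)w + 2/77
p(w) = 4·L_0 + (-6)·L_1 + 2·L_2 + (-4)·L_3
Only the coefficient of w is needed; take it from each L_i and combine:
4·(13/22) + (-6)·(-31/30) + 2·(17/42) + (-4)·(29/770) = 10652/1155

10652/1155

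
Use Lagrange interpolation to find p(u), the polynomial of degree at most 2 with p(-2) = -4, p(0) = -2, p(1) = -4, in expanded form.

p(u) = -u^2 - u - 2

Build the Lagrange basis polynomials:
L_0(u) = u(u - 1) / [6] = (1/6)u^2 - (1/6)u
L_1(u) = (u + 2)(u - 1) / [-2] = -(1/2)u^2 - (1/2)u + 1
L_2(u) = (u + 2)u / [3] = (1/3)u^2 + (2/3)u
p(u) = (-4)·L_0 + (-2)·L_1 + (-4)·L_2
  (-4)·L_0(u) = -(2/3)u^2 + (2/3)u
  (-2)·L_1(u) = u^2 + u - 2
  (-4)·L_2(u) = -(4/3)u^2 - (8/3)u
Adding term by term: -u^2 - u - 2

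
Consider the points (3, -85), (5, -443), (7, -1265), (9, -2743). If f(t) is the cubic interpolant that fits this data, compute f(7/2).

Evaluate each Lagrange basis at t = 7/2:
L_0(7/2) = (-3/2)·(-7/2)·(-11/2)/[(-2)·(-4)·(-6)] = 77/128
L_1(7/2) = (1/2)·(-7/2)·(-11/2)/[(2)·(-2)·(-4)] = 77/128
L_2(7/2) = (1/2)·(-3/2)·(-11/2)/[(4)·(2)·(-2)] = -33/128
L_3(7/2) = (1/2)·(-3/2)·(-7/2)/[(6)·(4)·(2)] = 7/128
Sum: (-85)·(77/128) + (-443)·(77/128) + (-1265)·(-33/128) + (-2743)·(7/128) = -283/2

-283/2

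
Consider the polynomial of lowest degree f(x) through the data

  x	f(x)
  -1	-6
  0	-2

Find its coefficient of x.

4

The leading coefficient equals the top divided difference f[-1,0].
f[-1,0] = (-2 - (-6)) / (0 - (-1)) = 4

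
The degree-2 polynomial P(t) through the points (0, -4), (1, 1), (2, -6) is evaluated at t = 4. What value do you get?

Using Newton's divided-difference form:
P[0,1] = (1 - (-4)) / (1 - 0) = 5
P[1,2] = (-6 - 1) / (2 - 1) = -7
P[0,1,2] = (-7 - 5) / (2 - 0) = -6
P(4) = -4 + 5·(4) + (-6)·(4)·(3) = -56

-56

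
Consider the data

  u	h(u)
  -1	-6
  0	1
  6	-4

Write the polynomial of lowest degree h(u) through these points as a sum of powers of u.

h(u) = -(47/42)u^2 + (247/42)u + 1

Build the Lagrange basis polynomials:
L_0(u) = u(u - 6) / [7] = (1/7)u^2 - (6/7)u
L_1(u) = (u + 1)(u - 6) / [-6] = -(1/6)u^2 + (5/6)u + 1
L_2(u) = (u + 1)u / [42] = (1/42)u^2 + (1/42)u
h(u) = (-6)·L_0 + 1·L_1 + (-4)·L_2
  (-6)·L_0(u) = -(6/7)u^2 + (36/7)u
  1·L_1(u) = -(1/6)u^2 + (5/6)u + 1
  (-4)·L_2(u) = -(2/21)u^2 - (2/21)u
Adding term by term: -(47/42)u^2 + (247/42)u + 1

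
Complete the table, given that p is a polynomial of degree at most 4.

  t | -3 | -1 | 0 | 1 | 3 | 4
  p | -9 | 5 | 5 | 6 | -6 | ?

-125/3

The 5 known values determine p uniquely (degree ≤ 4).
Evaluate each Lagrange basis at t = 4:
L_0(4) = (5)·(4)·(3)·(1)/[(-2)·(-3)·(-4)·(-6)] = 5/12
L_1(4) = (7)·(4)·(3)·(1)/[(2)·(-1)·(-2)·(-4)] = -21/4
L_2(4) = (7)·(5)·(3)·(1)/[(3)·(1)·(-1)·(-3)] = 35/3
L_3(4) = (7)·(5)·(4)·(1)/[(4)·(2)·(1)·(-2)] = -35/4
L_4(4) = (7)·(5)·(4)·(3)/[(6)·(4)·(3)·(2)] = 35/12
Sum: (-9)·(5/12) + 5·(-21/4) + 5·(35/3) + 6·(-35/4) + (-6)·(35/12) = -125/3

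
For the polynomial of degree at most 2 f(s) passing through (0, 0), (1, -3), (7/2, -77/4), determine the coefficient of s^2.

L_0(s) = (s - 1)(s - 7/2) / [7/2] = (2/7)s^2 - (9/7)s + 1
L_1(s) = s(s - 7/2) / [-5/2] = -(2/5)s^2 + (7/5)s
L_2(s) = s(s - 1) / [35/4] = (4/35)s^2 - (4/35)s
f(s) = 0·L_0 + (-3)·L_1 + (-77/4)·L_2
Only the coefficient of s^2 is needed; take it from each L_i and combine:
0·(2/7) + (-3)·(-2/5) + (-77/4)·(4/35) = -1

-1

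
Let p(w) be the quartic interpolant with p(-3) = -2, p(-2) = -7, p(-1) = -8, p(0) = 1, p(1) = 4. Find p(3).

-182

Using Newton's divided-difference form:
p[-3,-2] = (-7 - (-2)) / (-2 - (-3)) = -5
p[-2,-1] = (-8 - (-7)) / (-1 - (-2)) = -1
p[-1,0] = (1 - (-8)) / (0 - (-1)) = 9
p[0,1] = (4 - 1) / (1 - 0) = 3
p[-3,-2,-1] = (-1 - (-5)) / (-1 - (-3)) = 2
p[-2,-1,0] = (9 - (-1)) / (0 - (-2)) = 5
p[-1,0,1] = (3 - 9) / (1 - (-1)) = -3
p[-3,-2,-1,0] = (5 - 2) / (0 - (-3)) = 1
p[-2,-1,0,1] = (-3 - 5) / (1 - (-2)) = -8/3
p[-3,-2,-1,0,1] = (-8/3 - 1) / (1 - (-3)) = -11/12
p(3) = -2 + (-5)·(6) + 2·(6)·(5) + 1·(6)·(5)·(4) + (-11/12)·(6)·(5)·(4)·(3) = -182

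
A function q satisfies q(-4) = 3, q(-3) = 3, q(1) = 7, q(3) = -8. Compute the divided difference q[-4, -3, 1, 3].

q[-4,-3] = (3 - 3) / (-3 - (-4)) = 0
q[-3,1] = (7 - 3) / (1 - (-3)) = 1
q[1,3] = (-8 - 7) / (3 - 1) = -15/2
q[-4,-3,1] = (1 - 0) / (1 - (-4)) = 1/5
q[-3,1,3] = (-15/2 - 1) / (3 - (-3)) = -17/12
q[-4,-3,1,3] = (-17/12 - 1/5) / (3 - (-4)) = -97/420

-97/420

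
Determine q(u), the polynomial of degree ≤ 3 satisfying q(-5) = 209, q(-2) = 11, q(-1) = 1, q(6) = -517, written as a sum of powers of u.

q(u) = -2u^3 - 2u^2 - 2u - 1

L_0(u) = (u + 2)(u + 1)(u - 6) / [-132] = -(1/132)u^3 + (1/44)u^2 + (4/33)u + 1/11
L_1(u) = (u + 5)(u + 1)(u - 6) / [24] = (1/24)u^3 - (31/24)u - 5/4
L_2(u) = (u + 5)(u + 2)(u - 6) / [-28] = -(1/28)u^3 - (1/28)u^2 + (8/7)u + 15/7
L_3(u) = (u + 5)(u + 2)(u + 1) / [616] = (1/616)u^3 + (1/77)u^2 + (17/616)u + 5/308
q(u) = 209·L_0 + 11·L_1 + 1·L_2 + (-517)·L_3
  209·L_0(u) = -(19/12)u^3 + (19/4)u^2 + (76/3)u + 19
  11·L_1(u) = (11/24)u^3 - (341/24)u - 55/4
  1·L_2(u) = -(1/28)u^3 - (1/28)u^2 + (8/7)u + 15/7
  (-517)·L_3(u) = -(47/56)u^3 - (47/7)u^2 - (799/56)u - 235/28
Adding term by term: -2u^3 - 2u^2 - 2u - 1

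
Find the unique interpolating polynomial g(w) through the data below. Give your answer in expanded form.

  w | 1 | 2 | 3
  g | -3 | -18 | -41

g(w) = -4w^2 - 3w + 4

L_0(w) = (w - 2)(w - 3) / [2] = (1/2)w^2 - (5/2)w + 3
L_1(w) = (w - 1)(w - 3) / [-1] = -w^2 + 4w - 3
L_2(w) = (w - 1)(w - 2) / [2] = (1/2)w^2 - (3/2)w + 1
g(w) = (-3)·L_0 + (-18)·L_1 + (-41)·L_2
  (-3)·L_0(w) = -(3/2)w^2 + (15/2)w - 9
  (-18)·L_1(w) = 18w^2 - 72w + 54
  (-41)·L_2(w) = -(41/2)w^2 + (123/2)w - 41
Adding term by term: -4w^2 - 3w + 4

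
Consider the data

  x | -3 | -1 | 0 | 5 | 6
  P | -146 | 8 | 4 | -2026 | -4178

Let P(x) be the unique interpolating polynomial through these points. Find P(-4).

-568

Using Newton's divided-difference form:
P[-3,-1] = (8 - (-146)) / (-1 - (-3)) = 77
P[-1,0] = (4 - 8) / (0 - (-1)) = -4
P[0,5] = (-2026 - 4) / (5 - 0) = -406
P[5,6] = (-4178 - (-2026)) / (6 - 5) = -2152
P[-3,-1,0] = (-4 - 77) / (0 - (-3)) = -27
P[-1,0,5] = (-406 - (-4)) / (5 - (-1)) = -67
P[0,5,6] = (-2152 - (-406)) / (6 - 0) = -291
P[-3,-1,0,5] = (-67 - (-27)) / (5 - (-3)) = -5
P[-1,0,5,6] = (-291 - (-67)) / (6 - (-1)) = -32
P[-3,-1,0,5,6] = (-32 - (-5)) / (6 - (-3)) = -3
P(-4) = -146 + 77·(-1) + (-27)·(-1)·(-3) + (-5)·(-1)·(-3)·(-4) + (-3)·(-1)·(-3)·(-4)·(-9) = -568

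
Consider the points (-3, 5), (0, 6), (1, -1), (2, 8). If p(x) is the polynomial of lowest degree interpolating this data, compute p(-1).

86/5

L_0(-1) = (-1)·(-2)·(-3)/[(-3)·(-4)·(-5)] = 1/10
L_1(-1) = (2)·(-2)·(-3)/[(3)·(-1)·(-2)] = 2
L_2(-1) = (2)·(-1)·(-3)/[(4)·(1)·(-1)] = -3/2
L_3(-1) = (2)·(-1)·(-2)/[(5)·(2)·(1)] = 2/5
Sum: 5·(1/10) + 6·(2) + (-1)·(-3/2) + 8·(2/5) = 86/5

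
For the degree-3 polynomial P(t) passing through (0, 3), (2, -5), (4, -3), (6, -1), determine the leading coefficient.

The leading coefficient equals the top divided difference P[0,2,4,6].
P[0,2] = (-5 - 3) / (2 - 0) = -4
P[2,4] = (-3 - (-5)) / (4 - 2) = 1
P[4,6] = (-1 - (-3)) / (6 - 4) = 1
P[0,2,4] = (1 - (-4)) / (4 - 0) = 5/4
P[2,4,6] = (1 - 1) / (6 - 2) = 0
P[0,2,4,6] = (0 - 5/4) / (6 - 0) = -5/24

-5/24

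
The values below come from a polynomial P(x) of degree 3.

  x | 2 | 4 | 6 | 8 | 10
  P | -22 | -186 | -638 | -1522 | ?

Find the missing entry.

-2982

The 4 known values determine P uniquely (degree ≤ 3).
L_0(10) = (6)·(4)·(2)/[(-2)·(-4)·(-6)] = -1
L_1(10) = (8)·(4)·(2)/[(2)·(-2)·(-4)] = 4
L_2(10) = (8)·(6)·(2)/[(4)·(2)·(-2)] = -6
L_3(10) = (8)·(6)·(4)/[(6)·(4)·(2)] = 4
Sum: (-22)·(-1) + (-186)·(4) + (-638)·(-6) + (-1522)·(4) = -2982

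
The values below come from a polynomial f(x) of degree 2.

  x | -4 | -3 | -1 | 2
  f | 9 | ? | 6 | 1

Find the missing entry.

74/9

The 3 known values determine f uniquely (degree ≤ 2).
Evaluate each Lagrange basis at x = -3:
L_0(-3) = (-2)·(-5)/[(-3)·(-6)] = 5/9
L_1(-3) = (1)·(-5)/[(3)·(-3)] = 5/9
L_2(-3) = (1)·(-2)/[(6)·(3)] = -1/9
Sum: 9·(5/9) + 6·(5/9) + 1·(-1/9) = 74/9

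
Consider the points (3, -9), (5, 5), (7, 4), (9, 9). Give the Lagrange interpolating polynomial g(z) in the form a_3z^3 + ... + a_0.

Build the Lagrange basis polynomials:
L_0(z) = (z - 5)(z - 7)(z - 9) / [-48] = -(1/48)z^3 + (7/16)z^2 - (143/48)z + 105/16
L_1(z) = (z - 3)(z - 7)(z - 9) / [16] = (1/16)z^3 - (19/16)z^2 + (111/16)z - 189/16
L_2(z) = (z - 3)(z - 5)(z - 9) / [-16] = -(1/16)z^3 + (17/16)z^2 - (87/16)z + 135/16
L_3(z) = (z - 3)(z - 5)(z - 7) / [48] = (1/48)z^3 - (5/16)z^2 + (71/48)z - 35/16
g(z) = (-9)·L_0 + 5·L_1 + 4·L_2 + 9·L_3
  (-9)·L_0(z) = (3/16)z^3 - (63/16)z^2 + (429/16)z - 945/16
  5·L_1(z) = (5/16)z^3 - (95/16)z^2 + (555/16)z - 945/16
  4·L_2(z) = -(1/4)z^3 + (17/4)z^2 - (87/4)z + 135/4
  9·L_3(z) = (3/16)z^3 - (45/16)z^2 + (213/16)z - 315/16
Adding term by term: (7/16)z^3 - (135/16)z^2 + (849/16)z - 1665/16

g(z) = (7/16)z^3 - (135/16)z^2 + (849/16)z - 1665/16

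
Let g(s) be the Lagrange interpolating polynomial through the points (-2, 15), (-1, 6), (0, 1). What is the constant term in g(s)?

1

L_0(s) = (s + 1)s / [2] = (1/2)s^2 + (1/2)s
L_1(s) = (s + 2)s / [-1] = -s^2 - 2s
L_2(s) = (s + 2)(s + 1) / [2] = (1/2)s^2 + (3/2)s + 1
g(s) = 15·L_0 + 6·L_1 + 1·L_2
Only the constant term is needed; take it from each L_i and combine:
15·(0) + 6·(0) + 1·(1) = 1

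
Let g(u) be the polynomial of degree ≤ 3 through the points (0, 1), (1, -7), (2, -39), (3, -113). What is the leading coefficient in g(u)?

Build the Lagrange basis polynomials:
L_0(u) = (u - 1)(u - 2)(u - 3) / [-6] = -(1/6)u^3 + u^2 - (11/6)u + 1
L_1(u) = u(u - 2)(u - 3) / [2] = (1/2)u^3 - (5/2)u^2 + 3u
L_2(u) = u(u - 1)(u - 3) / [-2] = -(1/2)u^3 + 2u^2 - (3/2)u
L_3(u) = u(u - 1)(u - 2) / [6] = (1/6)u^3 - (1/2)u^2 + (1/3)u
g(u) = 1·L_0 + (-7)·L_1 + (-39)·L_2 + (-113)·L_3
Only the coefficient of u^3 is needed; take it from each L_i and combine:
1·(-1/6) + (-7)·(1/2) + (-39)·(-1/2) + (-113)·(1/6) = -3

-3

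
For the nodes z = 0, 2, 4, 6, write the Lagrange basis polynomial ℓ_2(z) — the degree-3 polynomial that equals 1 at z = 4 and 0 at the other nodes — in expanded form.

ℓ_2(z) = -(1/16)z^3 + (1/2)z^2 - (3/4)z

ℓ_2(z) = z(z - 2)(z - 6) / [(4)·(2)·(-2)]
       = (z^3 - 8z^2 + 12z) / (-16)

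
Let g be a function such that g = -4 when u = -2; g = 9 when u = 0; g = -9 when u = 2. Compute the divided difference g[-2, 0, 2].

-31/8

g[-2,0] = (9 - (-4)) / (0 - (-2)) = 13/2
g[0,2] = (-9 - 9) / (2 - 0) = -9
g[-2,0,2] = (-9 - 13/2) / (2 - (-2)) = -31/8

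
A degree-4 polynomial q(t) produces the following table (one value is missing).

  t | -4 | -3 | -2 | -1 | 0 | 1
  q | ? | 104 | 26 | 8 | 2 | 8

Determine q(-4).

338

The 5 known values determine q uniquely (degree ≤ 4).
Evaluate each Lagrange basis at t = -4:
L_0(-4) = (-2)·(-3)·(-4)·(-5)/[(-1)·(-2)·(-3)·(-4)] = 5
L_1(-4) = (-1)·(-3)·(-4)·(-5)/[(1)·(-1)·(-2)·(-3)] = -10
L_2(-4) = (-1)·(-2)·(-4)·(-5)/[(2)·(1)·(-1)·(-2)] = 10
L_3(-4) = (-1)·(-2)·(-3)·(-5)/[(3)·(2)·(1)·(-1)] = -5
L_4(-4) = (-1)·(-2)·(-3)·(-4)/[(4)·(3)·(2)·(1)] = 1
Sum: 104·(5) + 26·(-10) + 8·(10) + 2·(-5) + 8·(1) = 338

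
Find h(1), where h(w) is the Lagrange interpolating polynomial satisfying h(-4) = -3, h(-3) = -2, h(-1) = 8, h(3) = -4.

Evaluate each Lagrange basis at w = 1:
L_0(1) = (4)·(2)·(-2)/[(-1)·(-3)·(-7)] = 16/21
L_1(1) = (5)·(2)·(-2)/[(1)·(-2)·(-6)] = -5/3
L_2(1) = (5)·(4)·(-2)/[(3)·(2)·(-4)] = 5/3
L_3(1) = (5)·(4)·(2)/[(7)·(6)·(4)] = 5/21
Sum: (-3)·(16/21) + (-2)·(-5/3) + 8·(5/3) + (-4)·(5/21) = 94/7

94/7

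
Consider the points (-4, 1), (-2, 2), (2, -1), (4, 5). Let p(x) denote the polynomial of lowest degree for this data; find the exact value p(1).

-19/16

Evaluate each Lagrange basis at x = 1:
L_0(1) = (3)·(-1)·(-3)/[(-2)·(-6)·(-8)] = -3/32
L_1(1) = (5)·(-1)·(-3)/[(2)·(-4)·(-6)] = 5/16
L_2(1) = (5)·(3)·(-3)/[(6)·(4)·(-2)] = 15/16
L_3(1) = (5)·(3)·(-1)/[(8)·(6)·(2)] = -5/32
Sum: 1·(-3/32) + 2·(5/16) + (-1)·(15/16) + 5·(-5/32) = -19/16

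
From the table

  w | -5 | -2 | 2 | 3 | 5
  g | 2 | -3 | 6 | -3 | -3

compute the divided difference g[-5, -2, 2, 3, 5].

g[-5,-2] = (-3 - 2) / (-2 - (-5)) = -5/3
g[-2,2] = (6 - (-3)) / (2 - (-2)) = 9/4
g[2,3] = (-3 - 6) / (3 - 2) = -9
g[3,5] = (-3 - (-3)) / (5 - 3) = 0
g[-5,-2,2] = (9/4 - (-5/3)) / (2 - (-5)) = 47/84
g[-2,2,3] = (-9 - 9/4) / (3 - (-2)) = -9/4
g[2,3,5] = (0 - (-9)) / (5 - 2) = 3
g[-5,-2,2,3] = (-9/4 - 47/84) / (3 - (-5)) = -59/168
g[-2,2,3,5] = (3 - (-9/4)) / (5 - (-2)) = 3/4
g[-5,-2,2,3,5] = (3/4 - (-59/168)) / (5 - (-5)) = 37/336

37/336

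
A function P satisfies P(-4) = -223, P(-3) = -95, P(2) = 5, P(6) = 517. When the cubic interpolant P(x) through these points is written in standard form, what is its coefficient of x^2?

-3

L_0(x) = (x + 3)(x - 2)(x - 6) / [-60] = -(1/60)x^3 + (1/12)x^2 + (1/5)x - 3/5
L_1(x) = (x + 4)(x - 2)(x - 6) / [45] = (1/45)x^3 - (4/45)x^2 - (4/9)x + 16/15
L_2(x) = (x + 4)(x + 3)(x - 6) / [-120] = -(1/120)x^3 - (1/120)x^2 + (1/4)x + 3/5
L_3(x) = (x + 4)(x + 3)(x - 2) / [360] = (1/360)x^3 + (1/72)x^2 - (1/180)x - 1/15
P(x) = (-223)·L_0 + (-95)·L_1 + 5·L_2 + 517·L_3
Only the coefficient of x^2 is needed; take it from each L_i and combine:
(-223)·(1/12) + (-95)·(-4/45) + 5·(-1/120) + 517·(1/72) = -3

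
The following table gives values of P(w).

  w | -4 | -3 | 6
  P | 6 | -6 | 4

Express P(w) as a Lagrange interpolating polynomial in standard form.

Build the Lagrange basis polynomials:
L_0(w) = (w + 3)(w - 6) / [10] = (1/10)w^2 - (3/10)w - 9/5
L_1(w) = (w + 4)(w - 6) / [-9] = -(1/9)w^2 + (2/9)w + 8/3
L_2(w) = (w + 4)(w + 3) / [90] = (1/90)w^2 + (7/90)w + 2/15
P(w) = 6·L_0 + (-6)·L_1 + 4·L_2
  6·L_0(w) = (3/5)w^2 - (9/5)w - 54/5
  (-6)·L_1(w) = (2/3)w^2 - (4/3)w - 16
  4·L_2(w) = (2/45)w^2 + (14/45)w + 8/15
Adding term by term: (59/45)w^2 - (127/45)w - 394/15

P(w) = (59/45)w^2 - (127/45)w - 394/15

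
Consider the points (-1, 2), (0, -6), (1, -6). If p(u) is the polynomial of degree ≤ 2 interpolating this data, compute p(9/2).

57

Evaluate each Lagrange basis at u = 9/2:
L_0(9/2) = (9/2)·(7/2)/[(-1)·(-2)] = 63/8
L_1(9/2) = (11/2)·(7/2)/[(1)·(-1)] = -77/4
L_2(9/2) = (11/2)·(9/2)/[(2)·(1)] = 99/8
Sum: 2·(63/8) + (-6)·(-77/4) + (-6)·(99/8) = 57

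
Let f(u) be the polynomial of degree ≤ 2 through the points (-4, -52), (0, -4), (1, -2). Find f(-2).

Using Newton's divided-difference form:
f[-4,0] = (-4 - (-52)) / (0 - (-4)) = 12
f[0,1] = (-2 - (-4)) / (1 - 0) = 2
f[-4,0,1] = (2 - 12) / (1 - (-4)) = -2
f(-2) = -52 + 12·(2) + (-2)·(2)·(-2) = -20

-20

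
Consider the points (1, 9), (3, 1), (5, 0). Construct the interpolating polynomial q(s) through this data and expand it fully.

Newton's divided differences:
q[1,3] = (1 - 9) / (3 - 1) = -4
q[3,5] = (0 - 1) / (5 - 3) = -1/2
q[1,3,5] = (-1/2 - (-4)) / (5 - 1) = 7/8
q(s) = 9 + (-4)·(s - 1) + (7/8)·(s - 1)(s - 3)
Expanding: q(s) = (7/8)s^2 - (15/2)s + 125/8

q(s) = (7/8)s^2 - (15/2)s + 125/8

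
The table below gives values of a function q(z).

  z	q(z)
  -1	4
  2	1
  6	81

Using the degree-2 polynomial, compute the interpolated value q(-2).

Evaluate each Lagrange basis at z = -2:
L_0(-2) = (-4)·(-8)/[(-3)·(-7)] = 32/21
L_1(-2) = (-1)·(-8)/[(3)·(-4)] = -2/3
L_2(-2) = (-1)·(-4)/[(7)·(4)] = 1/7
Sum: 4·(32/21) + 1·(-2/3) + 81·(1/7) = 17

17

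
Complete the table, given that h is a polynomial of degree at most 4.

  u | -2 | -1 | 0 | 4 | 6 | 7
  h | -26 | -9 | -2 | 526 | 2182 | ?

The 5 known values determine h uniquely (degree ≤ 4).
Evaluate each Lagrange basis at u = 7:
L_0(7) = (8)·(7)·(3)·(1)/[(-1)·(-2)·(-6)·(-8)] = 7/4
L_1(7) = (9)·(7)·(3)·(1)/[(1)·(-1)·(-5)·(-7)] = -27/5
L_2(7) = (9)·(8)·(3)·(1)/[(2)·(1)·(-4)·(-6)] = 9/2
L_3(7) = (9)·(8)·(7)·(1)/[(6)·(5)·(4)·(-2)] = -21/10
L_4(7) = (9)·(8)·(7)·(3)/[(8)·(7)·(6)·(2)] = 9/4
Sum: (-26)·(7/4) + (-9)·(-27/5) + (-2)·(9/2) + 526·(-21/10) + 2182·(9/4) = 3799

3799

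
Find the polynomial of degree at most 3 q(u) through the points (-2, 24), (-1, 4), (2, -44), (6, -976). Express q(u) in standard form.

q(u) = -4u^3 - 3u^2 - u + 2

Build the Lagrange basis polynomials:
L_0(u) = (u + 1)(u - 2)(u - 6) / [-32] = -(1/32)u^3 + (7/32)u^2 - (1/8)u - 3/8
L_1(u) = (u + 2)(u - 2)(u - 6) / [21] = (1/21)u^3 - (2/7)u^2 - (4/21)u + 8/7
L_2(u) = (u + 2)(u + 1)(u - 6) / [-48] = -(1/48)u^3 + (1/16)u^2 + (1/3)u + 1/4
L_3(u) = (u + 2)(u + 1)(u - 2) / [224] = (1/224)u^3 + (1/224)u^2 - (1/56)u - 1/56
q(u) = 24·L_0 + 4·L_1 + (-44)·L_2 + (-976)·L_3
  24·L_0(u) = -(3/4)u^3 + (21/4)u^2 - 3u - 9
  4·L_1(u) = (4/21)u^3 - (8/7)u^2 - (16/21)u + 32/7
  (-44)·L_2(u) = (11/12)u^3 - (11/4)u^2 - (44/3)u - 11
  (-976)·L_3(u) = -(61/14)u^3 - (61/14)u^2 + (122/7)u + 122/7
Adding term by term: -4u^3 - 3u^2 - u + 2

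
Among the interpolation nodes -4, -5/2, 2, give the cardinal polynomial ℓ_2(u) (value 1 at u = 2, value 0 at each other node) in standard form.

ℓ_2(u) = (1/27)u^2 + (13/54)u + 10/27

ℓ_2(u) = (u + 4)(u + 5/2) / [(6)·(9/2)]
       = (u^2 + (13/2)u + 10) / (27)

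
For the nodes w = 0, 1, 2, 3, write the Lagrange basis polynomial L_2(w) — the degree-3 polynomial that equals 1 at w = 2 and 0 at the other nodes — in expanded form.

L_2(w) = -(1/2)w^3 + 2w^2 - (3/2)w

L_2(w) = w(w - 1)(w - 3) / [(2)·(1)·(-1)]
       = (w^3 - 4w^2 + 3w) / (-2)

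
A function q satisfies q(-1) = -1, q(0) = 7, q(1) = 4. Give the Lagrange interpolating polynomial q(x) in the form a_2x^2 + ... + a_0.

L_0(x) = x(x - 1) / [2] = (1/2)x^2 - (1/2)x
L_1(x) = (x + 1)(x - 1) / [-1] = -x^2 + 1
L_2(x) = (x + 1)x / [2] = (1/2)x^2 + (1/2)x
q(x) = (-1)·L_0 + 7·L_1 + 4·L_2
  (-1)·L_0(x) = -(1/2)x^2 + (1/2)x
  7·L_1(x) = -7x^2 + 7
  4·L_2(x) = 2x^2 + 2x
Adding term by term: -(11/2)x^2 + (5/2)x + 7

q(x) = -(11/2)x^2 + (5/2)x + 7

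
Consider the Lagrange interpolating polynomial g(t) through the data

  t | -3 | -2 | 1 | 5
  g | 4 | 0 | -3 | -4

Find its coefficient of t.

Build the Lagrange basis polynomials:
L_0(t) = (t + 2)(t - 1)(t - 5) / [-32] = -(1/32)t^3 + (1/8)t^2 + (7/32)t - 5/16
L_1(t) = (t + 3)(t - 1)(t - 5) / [21] = (1/21)t^3 - (1/7)t^2 - (13/21)t + 5/7
L_2(t) = (t + 3)(t + 2)(t - 5) / [-48] = -(1/48)t^3 + (19/48)t + 5/8
L_3(t) = (t + 3)(t + 2)(t - 1) / [224] = (1/224)t^3 + (1/56)t^2 + (1/224)t - 3/112
g(t) = 4·L_0 + 0·L_1 + (-3)·L_2 + (-4)·L_3
Only the coefficient of t is needed; take it from each L_i and combine:
4·(7/32) + 0·(-13/21) + (-3)·(19/48) + (-4)·(1/224) = -37/112

-37/112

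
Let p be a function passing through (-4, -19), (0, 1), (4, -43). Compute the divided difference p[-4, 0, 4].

-2

p[-4,0] = (1 - (-19)) / (0 - (-4)) = 5
p[0,4] = (-43 - 1) / (4 - 0) = -11
p[-4,0,4] = (-11 - 5) / (4 - (-4)) = -2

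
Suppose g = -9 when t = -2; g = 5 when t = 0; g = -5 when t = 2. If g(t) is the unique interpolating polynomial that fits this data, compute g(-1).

Using Newton's divided-difference form:
g[-2,0] = (5 - (-9)) / (0 - (-2)) = 7
g[0,2] = (-5 - 5) / (2 - 0) = -5
g[-2,0,2] = (-5 - 7) / (2 - (-2)) = -3
g(-1) = -9 + 7·(1) + (-3)·(1)·(-1) = 1

1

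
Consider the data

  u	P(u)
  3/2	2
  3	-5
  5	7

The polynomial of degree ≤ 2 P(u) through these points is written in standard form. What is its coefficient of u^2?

The leading coefficient equals the top divided difference P[3/2,3,5].
P[3/2,3] = (-5 - 2) / (3 - 3/2) = -14/3
P[3,5] = (7 - (-5)) / (5 - 3) = 6
P[3/2,3,5] = (6 - (-14/3)) / (5 - 3/2) = 64/21

64/21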